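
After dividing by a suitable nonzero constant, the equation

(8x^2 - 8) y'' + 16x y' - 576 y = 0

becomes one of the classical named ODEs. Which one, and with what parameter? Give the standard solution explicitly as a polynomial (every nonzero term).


All three coefficients share the factor -8; dividing through by -8 gives  (1 - x^2) y'' - 2x y' + 72 y = 0.
This matches the Legendre equation (1 - x^2) y'' - 2x y' + n(n+1) y = 0 (note the -2x y' term) with n(n+1) = 72, so n = 8; the polynomial solution is P_8(x).
With y = sum_k a_k x^k, matching x^k gives (k+2)(k+1) a_{k+2} = [k(k+1) - n(n+1)] a_k = (k - 8)(k + 9) a_k. The right side vanishes at k = 8, so the series with the parity of 8 terminates at degree 8.
Standard normalization (P_n(1) = 1): leading coefficient (2n)!/(2^n (n!)^2) = 20922789888000/(256*1625702400) = 6435/128, so a_8 = 6435/128. Work downward with a_k = (k+1)(k+2) a_{k+2} / ((k - 8)(k + 9)):
  a_6 = (7)(8)(6435/128) / ((6 - 8)(6 + 9)) = (45045/16)/(-30) = -3003/32
  a_4 = (5)(6)(-3003/32) / ((4 - 8)(4 + 9)) = (-45045/16)/(-52) = 3465/64
  a_2 = (3)(4)(3465/64) / ((2 - 8)(2 + 9)) = (10395/16)/(-66) = -315/32
  a_0 = (1)(2)(-315/32) / ((0 - 8)(0 + 9)) = (-315/16)/(-72) = 35/128
Hence P_8(x) = 6435 x^8/128 - 3003 x^6/32 + 3465 x^4/64 - 315 x^2/32 + 35/128.

P_8(x); series = 6435 x^8/128 - 3003 x^6/32 + 3465 x^4/64 - 315 x^2/32 + 35/128


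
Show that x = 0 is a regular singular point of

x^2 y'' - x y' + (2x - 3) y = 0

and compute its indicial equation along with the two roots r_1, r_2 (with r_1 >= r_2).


Divide by x^2 to reach normal form y'' + P_1(x) y' + P_2(x) y = 0 with P_1(x) = -1/x and P_2(x) = 2/x - 3/x^2.
x = 0 is a singular point because the y'-coefficient -1/x has a pole at x = 0 and the y-coefficient 2/x - 3/x^2 has a pole at x = 0.
It is a regular singular point because x P_1(x) = p(x) = -1 and x^2 P_2(x) = q(x) = 2x - 3 are polynomials, hence analytic at x = 0.
p(0) = -1,  q(0) = -3.
Indicial equation: r(r-1) + p(0) r + q(0) = 0, i.e. r^2 + (p(0) - 1) r + q(0) = 0, i.e. r^2 - 2 r - 3 = 0.
Discriminant: (-2)^2 - 4(-3) = 16, so r = (2 ± 4)/2.
Solving: r_1 = 3, r_2 = -1.

indicial: r^2 - 2 r - 3 = 0; roots r_1 = 3, r_2 = -1


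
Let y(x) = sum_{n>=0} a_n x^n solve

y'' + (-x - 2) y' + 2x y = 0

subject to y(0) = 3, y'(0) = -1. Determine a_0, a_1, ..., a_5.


Ansatz: y(x) = sum_{n>=0} a_n x^n, so y'(x) = sum_{n>=1} n a_n x^(n-1) and y''(x) = sum_{n>=2} n(n-1) a_n x^(n-2).
Substitute into P(x) y'' + Q(x) y' + R(x) y = 0 with P(x) = 1, Q(x) = -x - 2, R(x) = 2x, and match powers of x.
Initial conditions: a_0 = 3, a_1 = -1.
Setting the coefficient of each power of x to zero and solving order by order (substituting the coefficients already found):
  x^0: 2 a_2 - 2 a_1 = 0  ->  2 a_2 = 2 a_1 = -2  ->  a_2 = -1
  x^1: 6 a_3 - 4 a_2 - a_1 + 2 a_0 = 0  ->  6 a_3 = 4 a_2 + a_1 - 2 a_0 = -11  ->  a_3 = -11/6
  x^2: 12 a_4 - 6 a_3 - 2 a_2 + 2 a_1 = 0  ->  12 a_4 = 6 a_3 + 2 a_2 - 2 a_1 = -11  ->  a_4 = -11/12
  x^3: 20 a_5 - 8 a_4 - 3 a_3 + 2 a_2 = 0  ->  20 a_5 = 8 a_4 + 3 a_3 - 2 a_2 = -65/6  ->  a_5 = -13/24
Truncated series: y(x) = 3 - x - x^2 - (11/6) x^3 - (11/12) x^4 - (13/24) x^5 + O(x^6).

a_0 = 3; a_1 = -1; a_2 = -1; a_3 = -11/6; a_4 = -11/12; a_5 = -13/24


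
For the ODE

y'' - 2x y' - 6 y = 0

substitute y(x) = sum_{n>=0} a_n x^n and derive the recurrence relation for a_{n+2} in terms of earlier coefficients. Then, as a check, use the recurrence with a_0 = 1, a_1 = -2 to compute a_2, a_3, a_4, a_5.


Substitute y = sum_n a_n x^n.
y''(x) has coefficient (n+2)(n+1) a_{n+2} at x^n;
-2 x y'(x) has coefficient -2 n a_n at x^n (shift);
-6 y(x) has coefficient -6 a_n at x^n.
Matching x^n: (n+2)(n+1) a_{n+2} + (-2n - 6) a_n = 0.
Thus a_{n+2} = (2n + 6) / ((n+1)(n+2)) * a_n.

Check with a_0 = 1, a_1 = -2 (apply the recurrence for n = 0, 1, 2, 3): a_0 = 1, a_1 = -2, a_2 = 3, a_3 = -8/3, a_4 = 5/2, a_5 = -8/5.

a_(n+2) = (2n + 6) / ((n+1)(n+2)) * a_n; check: a_0 = 1, a_1 = -2, a_2 = 3, a_3 = -8/3, a_4 = 5/2, a_5 = -8/5


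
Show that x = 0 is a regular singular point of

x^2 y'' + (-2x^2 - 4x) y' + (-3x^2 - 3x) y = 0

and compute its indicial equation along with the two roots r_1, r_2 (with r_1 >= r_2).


Divide by x^2 to reach normal form y'' + P_1(x) y' + P_2(x) y = 0 with P_1(x) = -2 - 4/x and P_2(x) = -3 - 3/x.
x = 0 is a singular point because the y'-coefficient -2 - 4/x has a pole at x = 0 and the y-coefficient -3 - 3/x has a pole at x = 0.
It is a regular singular point because x P_1(x) = p(x) = -2x - 4 and x^2 P_2(x) = q(x) = -3x^2 - 3x are polynomials, hence analytic at x = 0.
p(0) = -4,  q(0) = 0.
Indicial equation: r(r-1) + p(0) r + q(0) = 0, i.e. r^2 + (p(0) - 1) r + q(0) = 0, i.e. r^2 - 5 r = 0.
Discriminant: (-5)^2 - 4(0) = 25, so r = (5 ± 5)/2.
Solving: r_1 = 5, r_2 = 0.

indicial: r^2 - 5 r = 0; roots r_1 = 5, r_2 = 0


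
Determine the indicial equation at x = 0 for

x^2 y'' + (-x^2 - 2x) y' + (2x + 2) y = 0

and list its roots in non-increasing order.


Divide by x^2 to reach normal form y'' + P_1(x) y' + P_2(x) y = 0 with P_1(x) = -1 - 2/x and P_2(x) = 2/x + 2/x^2.
x = 0 is a singular point because the y'-coefficient -1 - 2/x has a pole at x = 0 and the y-coefficient 2/x + 2/x^2 has a pole at x = 0.
It is a regular singular point because x P_1(x) = p(x) = -x - 2 and x^2 P_2(x) = q(x) = 2x + 2 are polynomials, hence analytic at x = 0.
p(0) = -2,  q(0) = 2.
Indicial equation: r(r-1) + p(0) r + q(0) = 0, i.e. r^2 + (p(0) - 1) r + q(0) = 0, i.e. r^2 - 3 r + 2 = 0.
Discriminant: (-3)^2 - 4(2) = 1, so r = (3 ± 1)/2.
Solving: r_1 = 2, r_2 = 1.

indicial: r^2 - 3 r + 2 = 0; roots r_1 = 2, r_2 = 1


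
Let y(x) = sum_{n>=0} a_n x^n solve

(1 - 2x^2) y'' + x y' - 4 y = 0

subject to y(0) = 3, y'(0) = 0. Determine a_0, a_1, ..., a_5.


Ansatz: y(x) = sum_{n>=0} a_n x^n, so y'(x) = sum_{n>=1} n a_n x^(n-1) and y''(x) = sum_{n>=2} n(n-1) a_n x^(n-2).
Substitute into P(x) y'' + Q(x) y' + R(x) y = 0 with P(x) = 1 - 2x^2, Q(x) = x, R(x) = -4, and match powers of x.
Initial conditions: a_0 = 3, a_1 = 0.
Setting the coefficient of each power of x to zero and solving order by order (substituting the coefficients already found):
  x^0: 2 a_2 - 4 a_0 = 0  ->  2 a_2 = 4 a_0 = 12  ->  a_2 = 6
  x^1: 6 a_3 - 3 a_1 = 0  ->  6 a_3 = 3 a_1 = 0  ->  a_3 = 0
  x^2: 12 a_4 - 6 a_2 = 0  ->  12 a_4 = 6 a_2 = 36  ->  a_4 = 3
  x^3: 20 a_5 - 13 a_3 = 0  ->  20 a_5 = 13 a_3 = 0  ->  a_5 = 0
Truncated series: y(x) = 3 + 6 x^2 + 3 x^4 + O(x^6).

a_0 = 3; a_1 = 0; a_2 = 6; a_3 = 0; a_4 = 3; a_5 = 0


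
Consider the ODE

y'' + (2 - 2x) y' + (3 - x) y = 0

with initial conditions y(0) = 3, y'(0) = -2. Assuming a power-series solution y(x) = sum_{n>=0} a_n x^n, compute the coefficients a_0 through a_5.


Ansatz: y(x) = sum_{n>=0} a_n x^n, so y'(x) = sum_{n>=1} n a_n x^(n-1) and y''(x) = sum_{n>=2} n(n-1) a_n x^(n-2).
Substitute into P(x) y'' + Q(x) y' + R(x) y = 0 with P(x) = 1, Q(x) = 2 - 2x, R(x) = 3 - x, and match powers of x.
Initial conditions: a_0 = 3, a_1 = -2.
Setting the coefficient of each power of x to zero and solving order by order (substituting the coefficients already found):
  x^0: 2 a_2 + 2 a_1 + 3 a_0 = 0  ->  2 a_2 = -2 a_1 - 3 a_0 = -5  ->  a_2 = -5/2
  x^1: 6 a_3 + 4 a_2 + a_1 - a_0 = 0  ->  6 a_3 = -4 a_2 - a_1 + a_0 = 15  ->  a_3 = 5/2
  x^2: 12 a_4 + 6 a_3 - a_2 - a_1 = 0  ->  12 a_4 = -6 a_3 + a_2 + a_1 = -39/2  ->  a_4 = -13/8
  x^3: 20 a_5 + 8 a_4 - 3 a_3 - a_2 = 0  ->  20 a_5 = -8 a_4 + 3 a_3 + a_2 = 18  ->  a_5 = 9/10
Truncated series: y(x) = 3 - 2 x - (5/2) x^2 + (5/2) x^3 - (13/8) x^4 + (9/10) x^5 + O(x^6).

a_0 = 3; a_1 = -2; a_2 = -5/2; a_3 = 5/2; a_4 = -13/8; a_5 = 9/10


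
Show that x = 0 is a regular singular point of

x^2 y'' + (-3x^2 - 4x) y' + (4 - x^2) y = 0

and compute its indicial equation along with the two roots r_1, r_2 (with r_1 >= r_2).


Divide by x^2 to reach normal form y'' + P_1(x) y' + P_2(x) y = 0 with P_1(x) = -3 - 4/x and P_2(x) = -1 + 4/x^2.
x = 0 is a singular point because the y'-coefficient -3 - 4/x has a pole at x = 0 and the y-coefficient -1 + 4/x^2 has a pole at x = 0.
It is a regular singular point because x P_1(x) = p(x) = -3x - 4 and x^2 P_2(x) = q(x) = 4 - x^2 are polynomials, hence analytic at x = 0.
p(0) = -4,  q(0) = 4.
Indicial equation: r(r-1) + p(0) r + q(0) = 0, i.e. r^2 + (p(0) - 1) r + q(0) = 0, i.e. r^2 - 5 r + 4 = 0.
Discriminant: (-5)^2 - 4(4) = 9, so r = (5 ± 3)/2.
Solving: r_1 = 4, r_2 = 1.

indicial: r^2 - 5 r + 4 = 0; roots r_1 = 4, r_2 = 1


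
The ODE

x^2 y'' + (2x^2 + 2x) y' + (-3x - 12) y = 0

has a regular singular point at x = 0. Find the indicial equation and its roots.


Divide by x^2 to reach normal form y'' + P_1(x) y' + P_2(x) y = 0 with P_1(x) = 2 + 2/x and P_2(x) = -3/x - 12/x^2.
x = 0 is a singular point because the y'-coefficient 2 + 2/x has a pole at x = 0 and the y-coefficient -3/x - 12/x^2 has a pole at x = 0.
It is a regular singular point because x P_1(x) = p(x) = 2x + 2 and x^2 P_2(x) = q(x) = -3x - 12 are polynomials, hence analytic at x = 0.
p(0) = 2,  q(0) = -12.
Indicial equation: r(r-1) + p(0) r + q(0) = 0, i.e. r^2 + (p(0) - 1) r + q(0) = 0, i.e. r^2 + 1 r - 12 = 0.
Discriminant: (1)^2 - 4(-12) = 49, so r = (-1 ± 7)/2.
Solving: r_1 = 3, r_2 = -4.

indicial: r^2 + 1 r - 12 = 0; roots r_1 = 3, r_2 = -4


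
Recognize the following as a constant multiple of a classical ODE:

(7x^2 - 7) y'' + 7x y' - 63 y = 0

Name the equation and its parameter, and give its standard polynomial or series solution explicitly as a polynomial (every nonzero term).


All three coefficients share the factor -7; dividing through by -7 gives  (1 - x^2) y'' - x y' + 9 y = 0.
This matches the Chebyshev equation (1 - x^2) y'' - x y' + n^2 y = 0 (note the -x y' term, not -2x y') with n^2 = 9, so n = 3; the polynomial solution is T_3(x).
With y = sum_k a_k x^k, matching x^k gives (k+2)(k+1) a_{k+2} = (k^2 - n^2) a_k = (k - 3)(k + 3) a_k. The right side vanishes at k = 3, so the series with the parity of 3 terminates at degree 3.
Standard normalization: leading coefficient of T_n is 2^(n-1), so a_3 = 2^2 = 4. Work downward with a_k = (k+1)(k+2) a_{k+2} / ((k - 3)(k + 3)):
  a_1 = (2)(3)(4) / ((1 - 3)(1 + 3)) = 24/(-8) = -3
Hence T_3(x) = 4 x^3 - 3 x.

T_3(x); series = 4 x^3 - 3 x


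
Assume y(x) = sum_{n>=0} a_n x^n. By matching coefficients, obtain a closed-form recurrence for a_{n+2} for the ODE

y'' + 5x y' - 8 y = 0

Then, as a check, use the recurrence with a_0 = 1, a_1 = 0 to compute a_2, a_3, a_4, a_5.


Substitute y = sum_n a_n x^n.
y''(x) has coefficient (n+2)(n+1) a_{n+2} at x^n;
5 x y'(x) has coefficient 5 n a_n at x^n (shift);
-8 y(x) has coefficient -8 a_n at x^n.
Matching x^n: (n+2)(n+1) a_{n+2} + (5n - 8) a_n = 0.
Thus a_{n+2} = (-5n + 8) / ((n+1)(n+2)) * a_n.

Check with a_0 = 1, a_1 = 0 (apply the recurrence for n = 0, 1, 2, 3): a_0 = 1, a_1 = 0, a_2 = 4, a_3 = 0, a_4 = -2/3, a_5 = 0.

a_(n+2) = (-5n + 8) / ((n+1)(n+2)) * a_n; check: a_0 = 1, a_1 = 0, a_2 = 4, a_3 = 0, a_4 = -2/3, a_5 = 0


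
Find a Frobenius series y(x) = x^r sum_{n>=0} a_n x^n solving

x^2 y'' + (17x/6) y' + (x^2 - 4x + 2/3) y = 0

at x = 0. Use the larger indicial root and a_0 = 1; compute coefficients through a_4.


Write in Frobenius form y'' + (p(x)/x) y' + (q(x)/x^2) y = 0:
  p(x) = 17/6,  q(x) = x^2 - 4x + 2/3.
Indicial equation: r(r-1) + (17/6) r + (2/3) = 0 -> roots r_1 = -1/2, r_2 = -4/3.
Take r = r_1 = -1/2. Let y(x) = x^r sum_{n>=0} a_n x^n with a_0 = 1.
Substitute y = x^r sum a_n x^n and match x^{r+n}. The recurrence is
  D(n) a_n - 4 a_{n-1} + 1 a_{n-2} = 0,  where D(n) = (r+n)(r+n-1) + (17/6)(r+n) + (2/3).
  a_n = [4 a_{n-1} - 1 a_{n-2}] / D(n).
Since the indicial polynomial factors as (r - r_1)(r - r_2), D(n) = (r_1 + n - r_1)(r_1 + n - r_2) = n(n + 5/6).
Evaluating step by step (a_0 = 1):
  n = 1: D(1) = 1(1 + 5/6) = 11/6; numerator = 4(1) = 4; a_1 = (4)/(11/6) = 24/11
  n = 2: D(2) = 2(2 + 5/6) = 17/3; numerator = 4(24/11) - 1(1) = 85/11; a_2 = (85/11)/(17/3) = 15/11
  n = 3: D(3) = 3(3 + 5/6) = 23/2; numerator = 4(15/11) - 1(24/11) = 36/11; a_3 = (36/11)/(23/2) = 72/253
  n = 4: D(4) = 4(4 + 5/6) = 58/3; numerator = 4(72/253) - 1(15/11) = -57/253; a_4 = (-57/253)/(58/3) = -171/14674

r = -1/2; a_0 = 1; a_1 = 24/11; a_2 = 15/11; a_3 = 72/253; a_4 = -171/14674


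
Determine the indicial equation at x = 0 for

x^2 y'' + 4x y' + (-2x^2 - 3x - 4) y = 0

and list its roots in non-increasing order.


Divide by x^2 to reach normal form y'' + P_1(x) y' + P_2(x) y = 0 with P_1(x) = 4/x and P_2(x) = -2 - 3/x - 4/x^2.
x = 0 is a singular point because the y'-coefficient 4/x has a pole at x = 0 and the y-coefficient -2 - 3/x - 4/x^2 has a pole at x = 0.
It is a regular singular point because x P_1(x) = p(x) = 4 and x^2 P_2(x) = q(x) = -2x^2 - 3x - 4 are polynomials, hence analytic at x = 0.
p(0) = 4,  q(0) = -4.
Indicial equation: r(r-1) + p(0) r + q(0) = 0, i.e. r^2 + (p(0) - 1) r + q(0) = 0, i.e. r^2 + 3 r - 4 = 0.
Discriminant: (3)^2 - 4(-4) = 25, so r = (-3 ± 5)/2.
Solving: r_1 = 1, r_2 = -4.

indicial: r^2 + 3 r - 4 = 0; roots r_1 = 1, r_2 = -4


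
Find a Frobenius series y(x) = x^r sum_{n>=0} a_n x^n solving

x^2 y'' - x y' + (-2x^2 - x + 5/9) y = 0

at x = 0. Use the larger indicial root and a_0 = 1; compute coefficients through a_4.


Write in Frobenius form y'' + (p(x)/x) y' + (q(x)/x^2) y = 0:
  p(x) = -1,  q(x) = -2x^2 - x + 5/9.
Indicial equation: r(r-1) + (-1) r + (5/9) = 0 -> roots r_1 = 5/3, r_2 = 1/3.
Take r = r_1 = 5/3. Let y(x) = x^r sum_{n>=0} a_n x^n with a_0 = 1.
Substitute y = x^r sum a_n x^n and match x^{r+n}. The recurrence is
  D(n) a_n - 1 a_{n-1} - 2 a_{n-2} = 0,  where D(n) = (r+n)(r+n-1) + (-1)(r+n) + (5/9).
  a_n = [1 a_{n-1} + 2 a_{n-2}] / D(n).
Since the indicial polynomial factors as (r - r_1)(r - r_2), D(n) = (r_1 + n - r_1)(r_1 + n - r_2) = n(n + 4/3).
Evaluating step by step (a_0 = 1):
  n = 1: D(1) = 1(1 + 4/3) = 7/3; numerator = 1(1) = 1; a_1 = (1)/(7/3) = 3/7
  n = 2: D(2) = 2(2 + 4/3) = 20/3; numerator = 1(3/7) + 2(1) = 17/7; a_2 = (17/7)/(20/3) = 51/140
  n = 3: D(3) = 3(3 + 4/3) = 13; numerator = 1(51/140) + 2(3/7) = 171/140; a_3 = (171/140)/(13) = 171/1820
  n = 4: D(4) = 4(4 + 4/3) = 64/3; numerator = 1(171/1820) + 2(51/140) = 1497/1820; a_4 = (1497/1820)/(64/3) = 4491/116480

r = 5/3; a_0 = 1; a_1 = 3/7; a_2 = 51/140; a_3 = 171/1820; a_4 = 4491/116480


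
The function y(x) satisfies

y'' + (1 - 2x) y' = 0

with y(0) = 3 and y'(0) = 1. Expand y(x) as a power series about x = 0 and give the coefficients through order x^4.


Ansatz: y(x) = sum_{n>=0} a_n x^n, so y'(x) = sum_{n>=1} n a_n x^(n-1) and y''(x) = sum_{n>=2} n(n-1) a_n x^(n-2).
Substitute into P(x) y'' + Q(x) y' + R(x) y = 0 with P(x) = 1, Q(x) = 1 - 2x, R(x) = 0, and match powers of x.
Initial conditions: a_0 = 3, a_1 = 1.
Setting the coefficient of each power of x to zero and solving order by order (substituting the coefficients already found):
  x^0: 2 a_2 + a_1 = 0  ->  2 a_2 = -a_1 = -1  ->  a_2 = -1/2
  x^1: 6 a_3 + 2 a_2 - 2 a_1 = 0  ->  6 a_3 = -2 a_2 + 2 a_1 = 3  ->  a_3 = 1/2
  x^2: 12 a_4 + 3 a_3 - 4 a_2 = 0  ->  12 a_4 = -3 a_3 + 4 a_2 = -7/2  ->  a_4 = -7/24
Truncated series: y(x) = 3 + x - (1/2) x^2 + (1/2) x^3 - (7/24) x^4 + O(x^5).

a_0 = 3; a_1 = 1; a_2 = -1/2; a_3 = 1/2; a_4 = -7/24


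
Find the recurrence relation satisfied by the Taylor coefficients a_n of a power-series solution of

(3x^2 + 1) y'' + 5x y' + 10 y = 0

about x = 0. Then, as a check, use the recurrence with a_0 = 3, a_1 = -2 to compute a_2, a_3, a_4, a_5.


Substitute y = sum_n a_n x^n.
(1 + 3 x^2) y'' contributes (n+2)(n+1) a_{n+2} + 3 n(n-1) a_n at x^n.
5 x y'(x) contributes 5 n a_n at x^n.
10 y(x) contributes 10 a_n at x^n.
Matching x^n: (n+2)(n+1) a_{n+2} + (3 n(n-1) + 5 n + 10) a_n = 0.
Thus a_{n+2} = (-3 n(n-1) - 5 n - 10) / ((n+1)(n+2)) * a_n.

Check with a_0 = 3, a_1 = -2 (apply the recurrence for n = 0, 1, 2, 3): a_0 = 3, a_1 = -2, a_2 = -15, a_3 = 5, a_4 = 65/2, a_5 = -43/4.

a_(n+2) = (-3 n(n-1) - 5 n - 10) / ((n+1)(n+2)) * a_n; check: a_0 = 3, a_1 = -2, a_2 = -15, a_3 = 5, a_4 = 65/2, a_5 = -43/4


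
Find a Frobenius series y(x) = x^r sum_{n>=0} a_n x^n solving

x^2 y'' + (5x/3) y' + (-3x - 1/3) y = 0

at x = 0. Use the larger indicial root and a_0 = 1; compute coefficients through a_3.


Write in Frobenius form y'' + (p(x)/x) y' + (q(x)/x^2) y = 0:
  p(x) = 5/3,  q(x) = -3x - 1/3.
Indicial equation: r(r-1) + (5/3) r + (-1/3) = 0 -> roots r_1 = 1/3, r_2 = -1.
Take r = r_1 = 1/3. Let y(x) = x^r sum_{n>=0} a_n x^n with a_0 = 1.
Substitute y = x^r sum a_n x^n and match x^{r+n}. The recurrence is
  D(n) a_n - 3 a_{n-1} = 0,  where D(n) = (r+n)(r+n-1) + (5/3)(r+n) + (-1/3).
  a_n = 3 / D(n) * a_{n-1}.
Since the indicial polynomial factors as (r - r_1)(r - r_2), D(n) = (r_1 + n - r_1)(r_1 + n - r_2) = n(n + 4/3).
Evaluating step by step (a_0 = 1):
  n = 1: D(1) = 1(1 + 4/3) = 7/3; numerator = 3(1) = 3; a_1 = (3)/(7/3) = 9/7
  n = 2: D(2) = 2(2 + 4/3) = 20/3; numerator = 3(9/7) = 27/7; a_2 = (27/7)/(20/3) = 81/140
  n = 3: D(3) = 3(3 + 4/3) = 13; numerator = 3(81/140) = 243/140; a_3 = (243/140)/(13) = 243/1820

r = 1/3; a_0 = 1; a_1 = 9/7; a_2 = 81/140; a_3 = 243/1820


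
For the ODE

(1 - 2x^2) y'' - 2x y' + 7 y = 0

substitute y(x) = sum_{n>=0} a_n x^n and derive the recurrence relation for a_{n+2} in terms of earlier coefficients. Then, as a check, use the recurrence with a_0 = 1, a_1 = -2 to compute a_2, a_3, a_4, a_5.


Substitute y = sum_n a_n x^n.
(1 - 2 x^2) y'' contributes (n+2)(n+1) a_{n+2} - 2 n(n-1) a_n at x^n.
-2 x y'(x) contributes -2 n a_n at x^n.
7 y(x) contributes 7 a_n at x^n.
Matching x^n: (n+2)(n+1) a_{n+2} + (-2 n(n-1) - 2 n + 7) a_n = 0.
Thus a_{n+2} = (2 n(n-1) + 2 n - 7) / ((n+1)(n+2)) * a_n.

Check with a_0 = 1, a_1 = -2 (apply the recurrence for n = 0, 1, 2, 3): a_0 = 1, a_1 = -2, a_2 = -7/2, a_3 = 5/3, a_4 = -7/24, a_5 = 11/12.

a_(n+2) = (2 n(n-1) + 2 n - 7) / ((n+1)(n+2)) * a_n; check: a_0 = 1, a_1 = -2, a_2 = -7/2, a_3 = 5/3, a_4 = -7/24, a_5 = 11/12


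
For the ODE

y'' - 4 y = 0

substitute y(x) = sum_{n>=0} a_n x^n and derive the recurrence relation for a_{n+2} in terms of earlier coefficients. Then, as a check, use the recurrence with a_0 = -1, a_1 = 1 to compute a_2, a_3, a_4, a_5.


Substitute y = sum_n a_n x^n into y'' + (const) y = 0.
y''(x) = sum_{n>=0} (n+2)(n+1) a_{n+2} x^n.
The ODE becomes sum_n [(n+2)(n+1) a_{n+2} - 4 a_n] x^n = 0.
Setting each coefficient to zero gives the recurrence:
  (n+2)(n+1) a_{n+2} - 4 a_n = 0,
  a_{n+2} = 4 / ((n+1)(n+2)) a_n.

Check with a_0 = -1, a_1 = 1 (apply the recurrence for n = 0, 1, 2, 3): a_0 = -1, a_1 = 1, a_2 = -2, a_3 = 2/3, a_4 = -2/3, a_5 = 2/15.

a_{n+2} = 4/((n+1)(n+2)) * a_n; check: a_0 = -1, a_1 = 1, a_2 = -2, a_3 = 2/3, a_4 = -2/3, a_5 = 2/15


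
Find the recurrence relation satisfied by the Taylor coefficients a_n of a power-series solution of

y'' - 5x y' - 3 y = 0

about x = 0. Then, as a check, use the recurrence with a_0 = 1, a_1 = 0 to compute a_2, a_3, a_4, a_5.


Substitute y = sum_n a_n x^n.
y''(x) has coefficient (n+2)(n+1) a_{n+2} at x^n;
-5 x y'(x) has coefficient -5 n a_n at x^n (shift);
-3 y(x) has coefficient -3 a_n at x^n.
Matching x^n: (n+2)(n+1) a_{n+2} + (-5n - 3) a_n = 0.
Thus a_{n+2} = (5n + 3) / ((n+1)(n+2)) * a_n.

Check with a_0 = 1, a_1 = 0 (apply the recurrence for n = 0, 1, 2, 3): a_0 = 1, a_1 = 0, a_2 = 3/2, a_3 = 0, a_4 = 13/8, a_5 = 0.

a_(n+2) = (5n + 3) / ((n+1)(n+2)) * a_n; check: a_0 = 1, a_1 = 0, a_2 = 3/2, a_3 = 0, a_4 = 13/8, a_5 = 0


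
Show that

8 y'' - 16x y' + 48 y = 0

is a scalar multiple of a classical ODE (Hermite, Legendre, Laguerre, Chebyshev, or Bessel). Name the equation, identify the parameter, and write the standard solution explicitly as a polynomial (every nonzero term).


All three coefficients share the factor 8; dividing through by 8 gives  y'' - 2x y' + 6 y = 0.
This matches the Hermite equation y'' - 2x y' + 2n y = 0 with 2n = 6, so n = 3; the polynomial solution is H_3(x).
With y = sum_k a_k x^k, matching x^k gives (k+2)(k+1) a_{k+2} = 2(k - n) a_k = 2(k - 3) a_k. The right side vanishes at k = 3, so the series with the parity of 3 terminates at degree 3.
Standard normalization: leading coefficient of H_n is 2^n, so a_3 = 2^3 = 8. Work downward with a_k = (k+1)(k+2) a_{k+2} / (2(k - n)):
  a_1 = (2)(3)(8) / (2(1 - 3)) = 48/(-4) = -12
Hence H_3(x) = 8 x^3 - 12 x.

H_3(x); series = 8 x^3 - 12 x


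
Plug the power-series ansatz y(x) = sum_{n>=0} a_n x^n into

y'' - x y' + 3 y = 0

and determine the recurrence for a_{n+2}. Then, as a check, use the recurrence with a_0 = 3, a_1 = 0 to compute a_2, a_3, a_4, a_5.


Substitute y = sum_n a_n x^n.
y''(x) has coefficient (n+2)(n+1) a_{n+2} at x^n;
-x y'(x) has coefficient -n a_n at x^n (shift);
3 y(x) has coefficient 3 a_n at x^n.
Matching x^n: (n+2)(n+1) a_{n+2} + (-n + 3) a_n = 0.
Thus a_{n+2} = (n - 3) / ((n+1)(n+2)) * a_n.

Check with a_0 = 3, a_1 = 0 (apply the recurrence for n = 0, 1, 2, 3): a_0 = 3, a_1 = 0, a_2 = -9/2, a_3 = 0, a_4 = 3/8, a_5 = 0.

a_(n+2) = (n - 3) / ((n+1)(n+2)) * a_n; check: a_0 = 3, a_1 = 0, a_2 = -9/2, a_3 = 0, a_4 = 3/8, a_5 = 0


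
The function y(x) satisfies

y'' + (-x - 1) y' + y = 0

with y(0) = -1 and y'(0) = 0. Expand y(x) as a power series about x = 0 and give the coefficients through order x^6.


Ansatz: y(x) = sum_{n>=0} a_n x^n, so y'(x) = sum_{n>=1} n a_n x^(n-1) and y''(x) = sum_{n>=2} n(n-1) a_n x^(n-2).
Substitute into P(x) y'' + Q(x) y' + R(x) y = 0 with P(x) = 1, Q(x) = -x - 1, R(x) = 1, and match powers of x.
Initial conditions: a_0 = -1, a_1 = 0.
Setting the coefficient of each power of x to zero and solving order by order (substituting the coefficients already found):
  x^0: 2 a_2 - a_1 + a_0 = 0  ->  2 a_2 = a_1 - a_0 = 1  ->  a_2 = 1/2
  x^1: 6 a_3 - 2 a_2 = 0  ->  6 a_3 = 2 a_2 = 1  ->  a_3 = 1/6
  x^2: 12 a_4 - 3 a_3 - a_2 = 0  ->  12 a_4 = 3 a_3 + a_2 = 1  ->  a_4 = 1/12
  x^3: 20 a_5 - 4 a_4 - 2 a_3 = 0  ->  20 a_5 = 4 a_4 + 2 a_3 = 2/3  ->  a_5 = 1/30
  x^4: 30 a_6 - 5 a_5 - 3 a_4 = 0  ->  30 a_6 = 5 a_5 + 3 a_4 = 5/12  ->  a_6 = 1/72
Truncated series: y(x) = -1 + (1/2) x^2 + (1/6) x^3 + (1/12) x^4 + (1/30) x^5 + (1/72) x^6 + O(x^7).

a_0 = -1; a_1 = 0; a_2 = 1/2; a_3 = 1/6; a_4 = 1/12; a_5 = 1/30; a_6 = 1/72


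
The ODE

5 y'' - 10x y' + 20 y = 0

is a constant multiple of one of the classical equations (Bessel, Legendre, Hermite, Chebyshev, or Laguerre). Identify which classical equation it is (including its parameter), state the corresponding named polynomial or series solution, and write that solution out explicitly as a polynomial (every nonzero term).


All three coefficients share the factor 5; dividing through by 5 gives  y'' - 2x y' + 4 y = 0.
This matches the Hermite equation y'' - 2x y' + 2n y = 0 with 2n = 4, so n = 2; the polynomial solution is H_2(x).
With y = sum_k a_k x^k, matching x^k gives (k+2)(k+1) a_{k+2} = 2(k - n) a_k = 2(k - 2) a_k. The right side vanishes at k = 2, so the series with the parity of 2 terminates at degree 2.
Standard normalization: leading coefficient of H_n is 2^n, so a_2 = 2^2 = 4. Work downward with a_k = (k+1)(k+2) a_{k+2} / (2(k - n)):
  a_0 = (1)(2)(4) / (2(0 - 2)) = 8/(-4) = -2
Hence H_2(x) = 4 x^2 - 2.

H_2(x); series = 4 x^2 - 2


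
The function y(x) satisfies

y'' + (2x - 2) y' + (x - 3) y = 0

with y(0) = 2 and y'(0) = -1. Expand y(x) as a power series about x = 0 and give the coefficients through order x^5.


Ansatz: y(x) = sum_{n>=0} a_n x^n, so y'(x) = sum_{n>=1} n a_n x^(n-1) and y''(x) = sum_{n>=2} n(n-1) a_n x^(n-2).
Substitute into P(x) y'' + Q(x) y' + R(x) y = 0 with P(x) = 1, Q(x) = 2x - 2, R(x) = x - 3, and match powers of x.
Initial conditions: a_0 = 2, a_1 = -1.
Setting the coefficient of each power of x to zero and solving order by order (substituting the coefficients already found):
  x^0: 2 a_2 - 2 a_1 - 3 a_0 = 0  ->  2 a_2 = 2 a_1 + 3 a_0 = 4  ->  a_2 = 2
  x^1: 6 a_3 - 4 a_2 - a_1 + a_0 = 0  ->  6 a_3 = 4 a_2 + a_1 - a_0 = 5  ->  a_3 = 5/6
  x^2: 12 a_4 - 6 a_3 + a_2 + a_1 = 0  ->  12 a_4 = 6 a_3 - a_2 - a_1 = 4  ->  a_4 = 1/3
  x^3: 20 a_5 - 8 a_4 + 3 a_3 + a_2 = 0  ->  20 a_5 = 8 a_4 - 3 a_3 - a_2 = -11/6  ->  a_5 = -11/120
Truncated series: y(x) = 2 - x + 2 x^2 + (5/6) x^3 + (1/3) x^4 - (11/120) x^5 + O(x^6).

a_0 = 2; a_1 = -1; a_2 = 2; a_3 = 5/6; a_4 = 1/3; a_5 = -11/120


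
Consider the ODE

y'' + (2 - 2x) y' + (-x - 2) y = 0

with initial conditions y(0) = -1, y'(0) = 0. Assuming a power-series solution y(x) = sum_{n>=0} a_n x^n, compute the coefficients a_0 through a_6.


Ansatz: y(x) = sum_{n>=0} a_n x^n, so y'(x) = sum_{n>=1} n a_n x^(n-1) and y''(x) = sum_{n>=2} n(n-1) a_n x^(n-2).
Substitute into P(x) y'' + Q(x) y' + R(x) y = 0 with P(x) = 1, Q(x) = 2 - 2x, R(x) = -x - 2, and match powers of x.
Initial conditions: a_0 = -1, a_1 = 0.
Setting the coefficient of each power of x to zero and solving order by order (substituting the coefficients already found):
  x^0: 2 a_2 + 2 a_1 - 2 a_0 = 0  ->  2 a_2 = -2 a_1 + 2 a_0 = -2  ->  a_2 = -1
  x^1: 6 a_3 + 4 a_2 - 4 a_1 - a_0 = 0  ->  6 a_3 = -4 a_2 + 4 a_1 + a_0 = 3  ->  a_3 = 1/2
  x^2: 12 a_4 + 6 a_3 - 6 a_2 - a_1 = 0  ->  12 a_4 = -6 a_3 + 6 a_2 + a_1 = -9  ->  a_4 = -3/4
  x^3: 20 a_5 + 8 a_4 - 8 a_3 - a_2 = 0  ->  20 a_5 = -8 a_4 + 8 a_3 + a_2 = 9  ->  a_5 = 9/20
  x^4: 30 a_6 + 10 a_5 - 10 a_4 - a_3 = 0  ->  30 a_6 = -10 a_5 + 10 a_4 + a_3 = -23/2  ->  a_6 = -23/60
Truncated series: y(x) = -1 - x^2 + (1/2) x^3 - (3/4) x^4 + (9/20) x^5 - (23/60) x^6 + O(x^7).

a_0 = -1; a_1 = 0; a_2 = -1; a_3 = 1/2; a_4 = -3/4; a_5 = 9/20; a_6 = -23/60


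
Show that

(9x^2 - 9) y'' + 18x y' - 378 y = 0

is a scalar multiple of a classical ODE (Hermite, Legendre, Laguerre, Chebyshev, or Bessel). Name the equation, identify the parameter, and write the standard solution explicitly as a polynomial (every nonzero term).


All three coefficients share the factor -9; dividing through by -9 gives  (1 - x^2) y'' - 2x y' + 42 y = 0.
This matches the Legendre equation (1 - x^2) y'' - 2x y' + n(n+1) y = 0 (note the -2x y' term) with n(n+1) = 42, so n = 6; the polynomial solution is P_6(x).
With y = sum_k a_k x^k, matching x^k gives (k+2)(k+1) a_{k+2} = [k(k+1) - n(n+1)] a_k = (k - 6)(k + 7) a_k. The right side vanishes at k = 6, so the series with the parity of 6 terminates at degree 6.
Standard normalization (P_n(1) = 1): leading coefficient (2n)!/(2^n (n!)^2) = 479001600/(64*518400) = 231/16, so a_6 = 231/16. Work downward with a_k = (k+1)(k+2) a_{k+2} / ((k - 6)(k + 7)):
  a_4 = (5)(6)(231/16) / ((4 - 6)(4 + 7)) = (3465/8)/(-22) = -315/16
  a_2 = (3)(4)(-315/16) / ((2 - 6)(2 + 7)) = (-945/4)/(-36) = 105/16
  a_0 = (1)(2)(105/16) / ((0 - 6)(0 + 7)) = (105/8)/(-42) = -5/16
Hence P_6(x) = 231 x^6/16 - 315 x^4/16 + 105 x^2/16 - 5/16.

P_6(x); series = 231 x^6/16 - 315 x^4/16 + 105 x^2/16 - 5/16


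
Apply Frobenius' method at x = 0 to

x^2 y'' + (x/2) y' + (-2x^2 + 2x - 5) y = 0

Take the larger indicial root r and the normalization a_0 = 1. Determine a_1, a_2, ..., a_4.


Write in Frobenius form y'' + (p(x)/x) y' + (q(x)/x^2) y = 0:
  p(x) = 1/2,  q(x) = -2x^2 + 2x - 5.
Indicial equation: r(r-1) + (1/2) r + (-5) = 0 -> roots r_1 = 5/2, r_2 = -2.
Take r = r_1 = 5/2. Let y(x) = x^r sum_{n>=0} a_n x^n with a_0 = 1.
Substitute y = x^r sum a_n x^n and match x^{r+n}. The recurrence is
  D(n) a_n + 2 a_{n-1} - 2 a_{n-2} = 0,  where D(n) = (r+n)(r+n-1) + (1/2)(r+n) + (-5).
  a_n = [-2 a_{n-1} + 2 a_{n-2}] / D(n).
Since the indicial polynomial factors as (r - r_1)(r - r_2), D(n) = (r_1 + n - r_1)(r_1 + n - r_2) = n(n + 9/2).
Evaluating step by step (a_0 = 1):
  n = 1: D(1) = 1(1 + 9/2) = 11/2; numerator = -2(1) = -2; a_1 = (-2)/(11/2) = -4/11
  n = 2: D(2) = 2(2 + 9/2) = 13; numerator = -2(-4/11) + 2(1) = 30/11; a_2 = (30/11)/(13) = 30/143
  n = 3: D(3) = 3(3 + 9/2) = 45/2; numerator = -2(30/143) + 2(-4/11) = -164/143; a_3 = (-164/143)/(45/2) = -328/6435
  n = 4: D(4) = 4(4 + 9/2) = 34; numerator = -2(-328/6435) + 2(30/143) = 3356/6435; a_4 = (3356/6435)/(34) = 1678/109395

r = 5/2; a_0 = 1; a_1 = -4/11; a_2 = 30/143; a_3 = -328/6435; a_4 = 1678/109395


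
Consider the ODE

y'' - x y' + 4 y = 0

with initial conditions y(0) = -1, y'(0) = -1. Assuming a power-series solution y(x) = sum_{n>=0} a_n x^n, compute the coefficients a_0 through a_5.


Ansatz: y(x) = sum_{n>=0} a_n x^n, so y'(x) = sum_{n>=1} n a_n x^(n-1) and y''(x) = sum_{n>=2} n(n-1) a_n x^(n-2).
Substitute into P(x) y'' + Q(x) y' + R(x) y = 0 with P(x) = 1, Q(x) = -x, R(x) = 4, and match powers of x.
Initial conditions: a_0 = -1, a_1 = -1.
Setting the coefficient of each power of x to zero and solving order by order (substituting the coefficients already found):
  x^0: 2 a_2 + 4 a_0 = 0  ->  2 a_2 = -4 a_0 = 4  ->  a_2 = 2
  x^1: 6 a_3 + 3 a_1 = 0  ->  6 a_3 = -3 a_1 = 3  ->  a_3 = 1/2
  x^2: 12 a_4 + 2 a_2 = 0  ->  12 a_4 = -2 a_2 = -4  ->  a_4 = -1/3
  x^3: 20 a_5 + a_3 = 0  ->  20 a_5 = -a_3 = -1/2  ->  a_5 = -1/40
Truncated series: y(x) = -1 - x + 2 x^2 + (1/2) x^3 - (1/3) x^4 - (1/40) x^5 + O(x^6).

a_0 = -1; a_1 = -1; a_2 = 2; a_3 = 1/2; a_4 = -1/3; a_5 = -1/40


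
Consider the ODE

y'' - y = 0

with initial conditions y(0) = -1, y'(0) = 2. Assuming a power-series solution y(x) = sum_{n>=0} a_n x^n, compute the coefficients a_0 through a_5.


Ansatz: y(x) = sum_{n>=0} a_n x^n, so y'(x) = sum_{n>=1} n a_n x^(n-1) and y''(x) = sum_{n>=2} n(n-1) a_n x^(n-2).
Substitute into P(x) y'' + Q(x) y' + R(x) y = 0 with P(x) = 1, Q(x) = 0, R(x) = -1, and match powers of x.
Initial conditions: a_0 = -1, a_1 = 2.
Setting the coefficient of each power of x to zero and solving order by order (substituting the coefficients already found):
  x^0: 2 a_2 - a_0 = 0  ->  2 a_2 = a_0 = -1  ->  a_2 = -1/2
  x^1: 6 a_3 - a_1 = 0  ->  6 a_3 = a_1 = 2  ->  a_3 = 1/3
  x^2: 12 a_4 - a_2 = 0  ->  12 a_4 = a_2 = -1/2  ->  a_4 = -1/24
  x^3: 20 a_5 - a_3 = 0  ->  20 a_5 = a_3 = 1/3  ->  a_5 = 1/60
Truncated series: y(x) = -1 + 2 x - (1/2) x^2 + (1/3) x^3 - (1/24) x^4 + (1/60) x^5 + O(x^6).

a_0 = -1; a_1 = 2; a_2 = -1/2; a_3 = 1/3; a_4 = -1/24; a_5 = 1/60


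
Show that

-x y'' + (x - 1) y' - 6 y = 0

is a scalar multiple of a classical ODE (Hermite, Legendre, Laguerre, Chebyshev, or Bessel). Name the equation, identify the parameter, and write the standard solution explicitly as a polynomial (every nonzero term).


All three coefficients share the factor -1; dividing through by -1 gives  x y'' + (1 - x) y' + 6 y = 0.
This matches the Laguerre equation x y'' + (1 - x) y' + n y = 0 with n = 6; the polynomial solution is L_6(x).
With y = sum_k a_k x^k, matching x^k gives (k+1)k a_{k+1} + (k+1) a_{k+1} - k a_k + n a_k = 0, i.e. (k+1)^2 a_{k+1} = (k - n) a_k = (k - 6) a_k. The right side vanishes at k = 6, so the series terminates at degree 6.
Standard normalization L_n(0) = 1 gives a_0 = 1. Work upward with a_{k+1} = (k - 6) a_k / (k+1)^2:
  a_1 = (0 - 6)(1) / 1^2 = -6/1 = -6
  a_2 = (1 - 6)(-6) / 2^2 = 30/4 = 15/2
  a_3 = (2 - 6)(15/2) / 3^2 = -30/9 = -10/3
  a_4 = (3 - 6)(-10/3) / 4^2 = 10/16 = 5/8
  a_5 = (4 - 6)(5/8) / 5^2 = (-5/4)/25 = -1/20
  a_6 = (5 - 6)(-1/20) / 6^2 = (1/20)/36 = 1/720
Hence L_6(x) = x^6/720 - x^5/20 + 5 x^4/8 - 10 x^3/3 + 15 x^2/2 - 6 x + 1.

L_6(x); series = x^6/720 - x^5/20 + 5 x^4/8 - 10 x^3/3 + 15 x^2/2 - 6 x + 1


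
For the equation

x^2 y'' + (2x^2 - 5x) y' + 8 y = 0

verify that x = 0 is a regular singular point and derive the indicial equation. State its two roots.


Divide by x^2 to reach normal form y'' + P_1(x) y' + P_2(x) y = 0 with P_1(x) = 2 - 5/x and P_2(x) = 8/x^2.
x = 0 is a singular point because the y'-coefficient 2 - 5/x has a pole at x = 0 and the y-coefficient 8/x^2 has a pole at x = 0.
It is a regular singular point because x P_1(x) = p(x) = 2x - 5 and x^2 P_2(x) = q(x) = 8 are polynomials, hence analytic at x = 0.
p(0) = -5,  q(0) = 8.
Indicial equation: r(r-1) + p(0) r + q(0) = 0, i.e. r^2 + (p(0) - 1) r + q(0) = 0, i.e. r^2 - 6 r + 8 = 0.
Discriminant: (-6)^2 - 4(8) = 4, so r = (6 ± 2)/2.
Solving: r_1 = 4, r_2 = 2.

indicial: r^2 - 6 r + 8 = 0; roots r_1 = 4, r_2 = 2


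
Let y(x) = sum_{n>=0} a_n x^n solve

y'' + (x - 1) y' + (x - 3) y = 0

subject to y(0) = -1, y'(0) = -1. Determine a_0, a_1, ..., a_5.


Ansatz: y(x) = sum_{n>=0} a_n x^n, so y'(x) = sum_{n>=1} n a_n x^(n-1) and y''(x) = sum_{n>=2} n(n-1) a_n x^(n-2).
Substitute into P(x) y'' + Q(x) y' + R(x) y = 0 with P(x) = 1, Q(x) = x - 1, R(x) = x - 3, and match powers of x.
Initial conditions: a_0 = -1, a_1 = -1.
Setting the coefficient of each power of x to zero and solving order by order (substituting the coefficients already found):
  x^0: 2 a_2 - a_1 - 3 a_0 = 0  ->  2 a_2 = a_1 + 3 a_0 = -4  ->  a_2 = -2
  x^1: 6 a_3 - 2 a_2 - 2 a_1 + a_0 = 0  ->  6 a_3 = 2 a_2 + 2 a_1 - a_0 = -5  ->  a_3 = -5/6
  x^2: 12 a_4 - 3 a_3 - a_2 + a_1 = 0  ->  12 a_4 = 3 a_3 + a_2 - a_1 = -7/2  ->  a_4 = -7/24
  x^3: 20 a_5 - 4 a_4 + a_2 = 0  ->  20 a_5 = 4 a_4 - a_2 = 5/6  ->  a_5 = 1/24
Truncated series: y(x) = -1 - x - 2 x^2 - (5/6) x^3 - (7/24) x^4 + (1/24) x^5 + O(x^6).

a_0 = -1; a_1 = -1; a_2 = -2; a_3 = -5/6; a_4 = -7/24; a_5 = 1/24


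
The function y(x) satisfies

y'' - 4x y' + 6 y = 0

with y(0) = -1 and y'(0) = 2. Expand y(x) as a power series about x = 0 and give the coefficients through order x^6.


Ansatz: y(x) = sum_{n>=0} a_n x^n, so y'(x) = sum_{n>=1} n a_n x^(n-1) and y''(x) = sum_{n>=2} n(n-1) a_n x^(n-2).
Substitute into P(x) y'' + Q(x) y' + R(x) y = 0 with P(x) = 1, Q(x) = -4x, R(x) = 6, and match powers of x.
Initial conditions: a_0 = -1, a_1 = 2.
Setting the coefficient of each power of x to zero and solving order by order (substituting the coefficients already found):
  x^0: 2 a_2 + 6 a_0 = 0  ->  2 a_2 = -6 a_0 = 6  ->  a_2 = 3
  x^1: 6 a_3 + 2 a_1 = 0  ->  6 a_3 = -2 a_1 = -4  ->  a_3 = -2/3
  x^2: 12 a_4 - 2 a_2 = 0  ->  12 a_4 = 2 a_2 = 6  ->  a_4 = 1/2
  x^3: 20 a_5 - 6 a_3 = 0  ->  20 a_5 = 6 a_3 = -4  ->  a_5 = -1/5
  x^4: 30 a_6 - 10 a_4 = 0  ->  30 a_6 = 10 a_4 = 5  ->  a_6 = 1/6
Truncated series: y(x) = -1 + 2 x + 3 x^2 - (2/3) x^3 + (1/2) x^4 - (1/5) x^5 + (1/6) x^6 + O(x^7).

a_0 = -1; a_1 = 2; a_2 = 3; a_3 = -2/3; a_4 = 1/2; a_5 = -1/5; a_6 = 1/6


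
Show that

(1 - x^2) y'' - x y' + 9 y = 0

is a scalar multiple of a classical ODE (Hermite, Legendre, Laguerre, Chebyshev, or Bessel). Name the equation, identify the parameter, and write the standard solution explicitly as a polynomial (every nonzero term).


The equation is already in a standard form:  (1 - x^2) y'' - x y' + 9 y = 0.
This matches the Chebyshev equation (1 - x^2) y'' - x y' + n^2 y = 0 (note the -x y' term, not -2x y') with n^2 = 9, so n = 3; the polynomial solution is T_3(x).
With y = sum_k a_k x^k, matching x^k gives (k+2)(k+1) a_{k+2} = (k^2 - n^2) a_k = (k - 3)(k + 3) a_k. The right side vanishes at k = 3, so the series with the parity of 3 terminates at degree 3.
Standard normalization: leading coefficient of T_n is 2^(n-1), so a_3 = 2^2 = 4. Work downward with a_k = (k+1)(k+2) a_{k+2} / ((k - 3)(k + 3)):
  a_1 = (2)(3)(4) / ((1 - 3)(1 + 3)) = 24/(-8) = -3
Hence T_3(x) = 4 x^3 - 3 x.

T_3(x); series = 4 x^3 - 3 x


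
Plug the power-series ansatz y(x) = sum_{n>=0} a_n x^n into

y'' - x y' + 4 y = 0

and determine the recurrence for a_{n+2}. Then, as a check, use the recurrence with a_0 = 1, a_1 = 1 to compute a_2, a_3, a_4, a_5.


Substitute y = sum_n a_n x^n.
y''(x) has coefficient (n+2)(n+1) a_{n+2} at x^n;
-x y'(x) has coefficient -n a_n at x^n (shift);
4 y(x) has coefficient 4 a_n at x^n.
Matching x^n: (n+2)(n+1) a_{n+2} + (-n + 4) a_n = 0.
Thus a_{n+2} = (n - 4) / ((n+1)(n+2)) * a_n.

Check with a_0 = 1, a_1 = 1 (apply the recurrence for n = 0, 1, 2, 3): a_0 = 1, a_1 = 1, a_2 = -2, a_3 = -1/2, a_4 = 1/3, a_5 = 1/40.

a_(n+2) = (n - 4) / ((n+1)(n+2)) * a_n; check: a_0 = 1, a_1 = 1, a_2 = -2, a_3 = -1/2, a_4 = 1/3, a_5 = 1/40


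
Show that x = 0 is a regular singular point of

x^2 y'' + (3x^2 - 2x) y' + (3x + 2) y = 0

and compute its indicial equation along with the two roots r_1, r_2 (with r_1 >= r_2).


Divide by x^2 to reach normal form y'' + P_1(x) y' + P_2(x) y = 0 with P_1(x) = 3 - 2/x and P_2(x) = 3/x + 2/x^2.
x = 0 is a singular point because the y'-coefficient 3 - 2/x has a pole at x = 0 and the y-coefficient 3/x + 2/x^2 has a pole at x = 0.
It is a regular singular point because x P_1(x) = p(x) = 3x - 2 and x^2 P_2(x) = q(x) = 3x + 2 are polynomials, hence analytic at x = 0.
p(0) = -2,  q(0) = 2.
Indicial equation: r(r-1) + p(0) r + q(0) = 0, i.e. r^2 + (p(0) - 1) r + q(0) = 0, i.e. r^2 - 3 r + 2 = 0.
Discriminant: (-3)^2 - 4(2) = 1, so r = (3 ± 1)/2.
Solving: r_1 = 2, r_2 = 1.

indicial: r^2 - 3 r + 2 = 0; roots r_1 = 2, r_2 = 1


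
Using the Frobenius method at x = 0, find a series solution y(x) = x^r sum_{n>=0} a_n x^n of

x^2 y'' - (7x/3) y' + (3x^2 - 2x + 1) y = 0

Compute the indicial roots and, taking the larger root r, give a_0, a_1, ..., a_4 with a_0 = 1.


Write in Frobenius form y'' + (p(x)/x) y' + (q(x)/x^2) y = 0:
  p(x) = -7/3,  q(x) = 3x^2 - 2x + 1.
Indicial equation: r(r-1) + (-7/3) r + (1) = 0 -> roots r_1 = 3, r_2 = 1/3.
Take r = r_1 = 3. Let y(x) = x^r sum_{n>=0} a_n x^n with a_0 = 1.
Substitute y = x^r sum a_n x^n and match x^{r+n}. The recurrence is
  D(n) a_n - 2 a_{n-1} + 3 a_{n-2} = 0,  where D(n) = (r+n)(r+n-1) + (-7/3)(r+n) + (1).
  a_n = [2 a_{n-1} - 3 a_{n-2}] / D(n).
Since the indicial polynomial factors as (r - r_1)(r - r_2), D(n) = (r_1 + n - r_1)(r_1 + n - r_2) = n(n + 8/3).
Evaluating step by step (a_0 = 1):
  n = 1: D(1) = 1(1 + 8/3) = 11/3; numerator = 2(1) = 2; a_1 = (2)/(11/3) = 6/11
  n = 2: D(2) = 2(2 + 8/3) = 28/3; numerator = 2(6/11) - 3(1) = -21/11; a_2 = (-21/11)/(28/3) = -9/44
  n = 3: D(3) = 3(3 + 8/3) = 17; numerator = 2(-9/44) - 3(6/11) = -45/22; a_3 = (-45/22)/(17) = -45/374
  n = 4: D(4) = 4(4 + 8/3) = 80/3; numerator = 2(-45/374) - 3(-9/44) = 279/748; a_4 = (279/748)/(80/3) = 837/59840

r = 3; a_0 = 1; a_1 = 6/11; a_2 = -9/44; a_3 = -45/374; a_4 = 837/59840


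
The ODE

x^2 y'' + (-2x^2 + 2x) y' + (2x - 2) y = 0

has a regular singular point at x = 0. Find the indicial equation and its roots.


Divide by x^2 to reach normal form y'' + P_1(x) y' + P_2(x) y = 0 with P_1(x) = -2 + 2/x and P_2(x) = 2/x - 2/x^2.
x = 0 is a singular point because the y'-coefficient -2 + 2/x has a pole at x = 0 and the y-coefficient 2/x - 2/x^2 has a pole at x = 0.
It is a regular singular point because x P_1(x) = p(x) = 2 - 2x and x^2 P_2(x) = q(x) = 2x - 2 are polynomials, hence analytic at x = 0.
p(0) = 2,  q(0) = -2.
Indicial equation: r(r-1) + p(0) r + q(0) = 0, i.e. r^2 + (p(0) - 1) r + q(0) = 0, i.e. r^2 + 1 r - 2 = 0.
Discriminant: (1)^2 - 4(-2) = 9, so r = (-1 ± 3)/2.
Solving: r_1 = 1, r_2 = -2.

indicial: r^2 + 1 r - 2 = 0; roots r_1 = 1, r_2 = -2


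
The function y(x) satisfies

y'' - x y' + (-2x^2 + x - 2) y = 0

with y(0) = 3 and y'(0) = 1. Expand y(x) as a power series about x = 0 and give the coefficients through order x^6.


Ansatz: y(x) = sum_{n>=0} a_n x^n, so y'(x) = sum_{n>=1} n a_n x^(n-1) and y''(x) = sum_{n>=2} n(n-1) a_n x^(n-2).
Substitute into P(x) y'' + Q(x) y' + R(x) y = 0 with P(x) = 1, Q(x) = -x, R(x) = -2x^2 + x - 2, and match powers of x.
Initial conditions: a_0 = 3, a_1 = 1.
Setting the coefficient of each power of x to zero and solving order by order (substituting the coefficients already found):
  x^0: 2 a_2 - 2 a_0 = 0  ->  2 a_2 = 2 a_0 = 6  ->  a_2 = 3
  x^1: 6 a_3 - 3 a_1 + a_0 = 0  ->  6 a_3 = 3 a_1 - a_0 = 0  ->  a_3 = 0
  x^2: 12 a_4 - 4 a_2 + a_1 - 2 a_0 = 0  ->  12 a_4 = 4 a_2 - a_1 + 2 a_0 = 17  ->  a_4 = 17/12
  x^3: 20 a_5 - 5 a_3 + a_2 - 2 a_1 = 0  ->  20 a_5 = 5 a_3 - a_2 + 2 a_1 = -1  ->  a_5 = -1/20
  x^4: 30 a_6 - 6 a_4 + a_3 - 2 a_2 = 0  ->  30 a_6 = 6 a_4 - a_3 + 2 a_2 = 29/2  ->  a_6 = 29/60
Truncated series: y(x) = 3 + x + 3 x^2 + (17/12) x^4 - (1/20) x^5 + (29/60) x^6 + O(x^7).

a_0 = 3; a_1 = 1; a_2 = 3; a_3 = 0; a_4 = 17/12; a_5 = -1/20; a_6 = 29/60


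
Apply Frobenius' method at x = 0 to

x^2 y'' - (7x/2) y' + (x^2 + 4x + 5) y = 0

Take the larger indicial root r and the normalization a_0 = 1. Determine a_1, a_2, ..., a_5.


Write in Frobenius form y'' + (p(x)/x) y' + (q(x)/x^2) y = 0:
  p(x) = -7/2,  q(x) = x^2 + 4x + 5.
Indicial equation: r(r-1) + (-7/2) r + (5) = 0 -> roots r_1 = 5/2, r_2 = 2.
Take r = r_1 = 5/2. Let y(x) = x^r sum_{n>=0} a_n x^n with a_0 = 1.
Substitute y = x^r sum a_n x^n and match x^{r+n}. The recurrence is
  D(n) a_n + 4 a_{n-1} + 1 a_{n-2} = 0,  where D(n) = (r+n)(r+n-1) + (-7/2)(r+n) + (5).
  a_n = [-4 a_{n-1} - 1 a_{n-2}] / D(n).
Since the indicial polynomial factors as (r - r_1)(r - r_2), D(n) = (r_1 + n - r_1)(r_1 + n - r_2) = n(n + 1/2).
Evaluating step by step (a_0 = 1):
  n = 1: D(1) = 1(1 + 1/2) = 3/2; numerator = -4(1) = -4; a_1 = (-4)/(3/2) = -8/3
  n = 2: D(2) = 2(2 + 1/2) = 5; numerator = -4(-8/3) - 1(1) = 29/3; a_2 = (29/3)/(5) = 29/15
  n = 3: D(3) = 3(3 + 1/2) = 21/2; numerator = -4(29/15) - 1(-8/3) = -76/15; a_3 = (-76/15)/(21/2) = -152/315
  n = 4: D(4) = 4(4 + 1/2) = 18; numerator = -4(-152/315) - 1(29/15) = -1/315; a_4 = (-1/315)/(18) = -1/5670
  n = 5: D(5) = 5(5 + 1/2) = 55/2; numerator = -4(-1/5670) - 1(-152/315) = 274/567; a_5 = (274/567)/(55/2) = 548/31185

r = 5/2; a_0 = 1; a_1 = -8/3; a_2 = 29/15; a_3 = -152/315; a_4 = -1/5670; a_5 = 548/31185
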